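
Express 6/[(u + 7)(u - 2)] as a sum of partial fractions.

6/(u + 7)(u - 2) = α/(u + 7) + β/(u - 2). α = 6/(-7 - 2) = -2/3, β = 6/(2 + 7) = 2/3
Result: (-2/3)/(u + 7) + (2/3)/(u - 2)


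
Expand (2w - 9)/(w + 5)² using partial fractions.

(2w - 9) = α(w + 5) + β. At w = -5: β = 2·(-5) - 9 = -19. Coeff of w: α = 2
Result: 2/(w + 5) - 19/(w + 5)²


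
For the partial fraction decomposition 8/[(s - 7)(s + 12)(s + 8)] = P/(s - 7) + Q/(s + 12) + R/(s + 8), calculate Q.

Cover-up at s = -12: Q = 8/[(-12 - 7)(-12 + 8)] = 8/[(-19)(-4)] = 8/76 = 2/19


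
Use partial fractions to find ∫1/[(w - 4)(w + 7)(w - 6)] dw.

Cover-up: P = -1/22, Q = 1/143, R = 1/26. Decomposition: (-1/22)/(w - 4) + (1/143)/(w + 7) + (1/26)/(w - 6). Integrate each term: (-1/22) ln|(w - 4)| + (1/143) ln|(w + 7)| + (1/26) ln|(w - 6)| + C


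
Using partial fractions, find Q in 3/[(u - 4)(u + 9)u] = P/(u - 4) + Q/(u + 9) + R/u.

Cover-up at u = -9: Q = 3/[(-9 - 4)(-9 - 0)] = 3/[(-13)(-9)] = 3/117 = 1/39


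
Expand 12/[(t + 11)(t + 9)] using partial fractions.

12/(t + 11)(t + 9) = P/(t + 11) + Q/(t + 9). P = 12/(-11 + 9) = -6, Q = 12/(-9 + 11) = 6
Result: -6/(t + 11) + 6/(t + 9)


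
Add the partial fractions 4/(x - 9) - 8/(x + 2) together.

Common denominator (x - 9)(x + 2). Numerator: 4(x + 2) - 8(x - 9) = (4x + 8) - (8x - 72) = -4x + 80
Result: (-4x + 80)/[(x - 9)(x + 2)]


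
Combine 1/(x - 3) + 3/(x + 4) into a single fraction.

Common denominator (x - 3)(x + 4). Numerator: 1(x + 4) + 3(x - 3) = (x + 4) + (3x - 9) = 4x - 5
Result: (4x - 5)/[(x - 3)(x + 4)]


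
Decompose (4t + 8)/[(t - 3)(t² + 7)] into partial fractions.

At t=3: P = (4·3 + 8)/(3² + 7) = 5/4. Q = -P = -5/4, R = 4 - 3·P = 1/4
Result: (5/4)/(t - 3) - ((5/4)t - 1/4)/(t² + 7)


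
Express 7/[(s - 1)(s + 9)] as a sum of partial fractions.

7/(s - 1)(s + 9) = α/(s - 1) + β/(s + 9). α = 7/(1 + 9) = 7/10, β = 7/(-9 - 1) = -7/10
Result: (7/10)/(s - 1) - (7/10)/(s + 9)


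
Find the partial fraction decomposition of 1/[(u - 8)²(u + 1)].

Cover-up at u=-1: C = 1/(-1 - 8)² = 1/81. Cover-up at u=8: B = 1/(8 + 1) = 1/9. Comparing u² coeff: A = -C = -1/81
Result: (-1/81)/(u - 8) + (1/9)/(u - 8)² + (1/81)/(u + 1)


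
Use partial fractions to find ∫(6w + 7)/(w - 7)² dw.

Decompose: A = 6, B = 6·7 + 7 = 49, so (6w + 7)/(w - 7)² = 6/(w - 7) + 49/(w - 7)². Integrate: ∫ A/(w - 7) dw = 6 ln|(w - 7)|; ∫ B/(w - 7)² dw = -49/(w - 7). Sum: 6 ln|(w - 7)| - 49/(w - 7) + C


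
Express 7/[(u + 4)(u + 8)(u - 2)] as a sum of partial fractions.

Using cover-up method: α = -7/24, β = 7/40, γ = 7/60
Result: (-7/24)/(u + 4) + (7/40)/(u + 8) + (7/60)/(u - 2)


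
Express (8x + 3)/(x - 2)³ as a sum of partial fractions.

(8x + 3) = A(x - 2)² + B(x - 2) + C. At x = 2: C = 8·2 + 3 = 19. Coefficients: A = 0, B = 8
Result: 8/(x - 2)² + 19/(x - 2)³


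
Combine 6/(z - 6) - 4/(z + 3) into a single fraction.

Common denominator (z - 6)(z + 3). Numerator: 6(z + 3) - 4(z - 6) = (6z + 18) - (4z - 24) = 2z + 42
Result: (2z + 42)/[(z - 6)(z + 3)]


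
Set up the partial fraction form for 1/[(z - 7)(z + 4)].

Distinct linear factors: A/(z - 7) + B/(z + 4)


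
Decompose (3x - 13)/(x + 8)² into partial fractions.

(3x - 13) = P(x + 8) + Q. At x = -8: Q = 3·(-8) - 13 = -37. Coeff of x: P = 3
Result: 3/(x + 8) - 37/(x + 8)²


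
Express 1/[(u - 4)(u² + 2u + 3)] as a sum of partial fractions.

Cover-up at u = 4: α = 1/(4² + 2·4 + 3) = 1/27. Then β = -α = -1/27, γ = -α·(2 + 4) = -2/9
Result: (1/27)/(u - 4) - ((1/27)u + 2/9)/(u² + 2u + 3)


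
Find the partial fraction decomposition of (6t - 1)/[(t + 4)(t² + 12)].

At t=-4: α = (6·(-4) - 1)/((-4)² + 12) = -25/28. β = -α = 25/28, γ = 6 - (-4)·α = 17/7
Result: (-25/28)/(t + 4) + ((25/28)t + 17/7)/(t² + 12)


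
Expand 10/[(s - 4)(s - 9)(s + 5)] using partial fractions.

Using cover-up method: A = -2/9, B = 1/7, C = 5/63
Result: (-2/9)/(s - 4) + (1/7)/(s - 9) + (5/63)/(s + 5)


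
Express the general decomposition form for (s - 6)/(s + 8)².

Repeated linear factor: α/(s + 8) + β/(s + 8)²


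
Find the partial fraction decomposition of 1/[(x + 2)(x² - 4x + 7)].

Cover-up at x = -2: P = 1/((-2)² - 4·(-2) + 7) = 1/19. Then Q = -P = -1/19, R = -P·(-4 - 2) = 6/19
Result: (1/19)/(x + 2) - ((1/19)x - 6/19)/(x² - 4x + 7)


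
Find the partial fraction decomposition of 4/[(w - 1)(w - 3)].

4/(w - 1)(w - 3) = P/(w - 1) + Q/(w - 3). P = 4/(1 - 3) = -2, Q = 4/(3 - 1) = 2
Result: -2/(w - 1) + 2/(w - 3)


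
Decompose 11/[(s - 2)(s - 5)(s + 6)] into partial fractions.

Using cover-up method: A = -11/24, B = 1/3, C = 1/8
Result: (-11/24)/(s - 2) + (1/3)/(s - 5) + (1/8)/(s + 6)


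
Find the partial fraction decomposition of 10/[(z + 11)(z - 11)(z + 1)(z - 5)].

Using Heaviside cover-up: (-1/352)/(z + 11) + (5/792)/(z - 11) + (1/72)/(z + 1) - (5/288)/(z - 5)


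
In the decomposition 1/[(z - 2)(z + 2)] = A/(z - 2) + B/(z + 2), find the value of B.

Cover-up at z = -2: B = 1/(-2 - 2) = -1/4


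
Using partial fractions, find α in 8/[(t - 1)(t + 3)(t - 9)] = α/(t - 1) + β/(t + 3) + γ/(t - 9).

Cover-up at t = 1: α = 8/[(1 + 3)(1 - 9)] = 8/[(4)(-8)] = -8/32 = -1/4


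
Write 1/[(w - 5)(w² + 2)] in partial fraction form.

Cover-up at w = 5: A = 1/(5² + 2) = 1/27. Then B = -A = -1/27, C = -A·(0 + 5) = -5/27
Result: (1/27)/(w - 5) - ((1/27)w + 5/27)/(w² + 2)


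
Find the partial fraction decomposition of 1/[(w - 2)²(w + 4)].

Cover-up at w=-4: γ = 1/(-4 - 2)² = 1/36. Cover-up at w=2: β = 1/(2 + 4) = 1/6. Comparing w² coeff: α = -γ = -1/36
Result: (-1/36)/(w - 2) + (1/6)/(w - 2)² + (1/36)/(w + 4)


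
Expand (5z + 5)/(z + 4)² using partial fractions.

(5z + 5) = A(z + 4) + B. At z = -4: B = 5·(-4) + 5 = -15. Coeff of z: A = 5
Result: 5/(z + 4) - 15/(z + 4)²


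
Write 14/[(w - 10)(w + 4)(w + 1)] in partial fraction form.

Using cover-up method: α = 1/11, β = 1/3, γ = -14/33
Result: (1/11)/(w - 10) + (1/3)/(w + 4) - (14/33)/(w + 1)


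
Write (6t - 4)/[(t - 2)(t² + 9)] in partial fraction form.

At t=2: α = (6·2 - 4)/(2² + 9) = 8/13. β = -α = -8/13, γ = 6 - 2·α = 62/13
Result: (8/13)/(t - 2) - ((8/13)t - 62/13)/(t² + 9)


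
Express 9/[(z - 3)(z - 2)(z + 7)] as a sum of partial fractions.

Using cover-up method: A = 9/10, B = -1, C = 1/10
Result: (9/10)/(z - 3) - 1/(z - 2) + (1/10)/(z + 7)


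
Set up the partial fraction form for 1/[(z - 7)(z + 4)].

Distinct linear factors: α/(z - 7) + β/(z + 4)


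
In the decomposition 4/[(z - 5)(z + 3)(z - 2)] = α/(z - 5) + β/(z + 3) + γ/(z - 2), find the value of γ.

Cover-up at z = 2: γ = 4/[(2 - 5)(2 + 3)] = 4/[(-3)(5)] = -4/15


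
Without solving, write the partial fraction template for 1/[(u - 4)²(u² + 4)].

Repeated linear + quadratic: A/(u - 4) + B/(u - 4)² + (Cu + D)/(u² + 4)


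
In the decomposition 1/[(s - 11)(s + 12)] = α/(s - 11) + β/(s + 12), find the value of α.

Cover-up at s = 11: α = 1/(11 + 12) = 1/23


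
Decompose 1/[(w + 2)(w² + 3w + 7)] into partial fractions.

Cover-up at w = -2: α = 1/((-2)² + 3·(-2) + 7) = 1/5. Then β = -α = -1/5, γ = -α·(3 - 2) = -1/5
Result: (1/5)/(w + 2) - ((1/5)w + 1/5)/(w² + 3w + 7)


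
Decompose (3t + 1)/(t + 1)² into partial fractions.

(3t + 1) = A(t + 1) + B. At t = -1: B = 3·(-1) + 1 = -2. Coeff of t: A = 3
Result: 3/(t + 1) - 2/(t + 1)²


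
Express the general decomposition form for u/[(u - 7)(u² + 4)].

Linear + irreducible quadratic: α/(u - 7) + (βu + γ)/(u² + 4)


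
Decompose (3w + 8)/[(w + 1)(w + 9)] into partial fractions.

At w=-1: α = (3·(-1) + 8)/(-1 + 9) = 5/8. At w=-9: β = (3·(-9) + 8)/(-9 + 1) = 19/8
Result: (5/8)/(w + 1) + (19/8)/(w + 9)


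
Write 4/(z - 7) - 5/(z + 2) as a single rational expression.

Common denominator (z - 7)(z + 2). Numerator: 4(z + 2) - 5(z - 7) = (4z + 8) - (5z - 35) = -z + 43
Result: (-z + 43)/[(z - 7)(z + 2)]


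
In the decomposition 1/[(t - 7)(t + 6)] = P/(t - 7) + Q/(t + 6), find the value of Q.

Cover-up at t = -6: Q = 1/(-6 - 7) = -1/13


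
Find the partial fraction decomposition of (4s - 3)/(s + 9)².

(4s - 3) = A(s + 9) + B. At s = -9: B = 4·(-9) - 3 = -39. Coeff of s: A = 4
Result: 4/(s + 9) - 39/(s + 9)²


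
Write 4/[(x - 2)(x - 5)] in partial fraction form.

4/(x - 2)(x - 5) = α/(x - 2) + β/(x - 5). α = 4/(2 - 5) = -4/3, β = 4/(5 - 2) = 4/3
Result: (-4/3)/(x - 2) + (4/3)/(x - 5)


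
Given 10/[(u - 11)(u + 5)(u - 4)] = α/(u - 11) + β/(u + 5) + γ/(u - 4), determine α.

Cover-up at u = 11: α = 10/[(11 + 5)(11 - 4)] = 10/[(16)(7)] = 10/112 = 5/56


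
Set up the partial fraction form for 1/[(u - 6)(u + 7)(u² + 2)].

Two linear + quadratic: α/(u - 6) + β/(u + 7) + (γu + δ)/(u² + 2)


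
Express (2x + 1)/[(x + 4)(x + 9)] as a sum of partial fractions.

At x=-4: P = (2·(-4) + 1)/(-4 + 9) = -7/5. At x=-9: Q = (2·(-9) + 1)/(-9 + 4) = 17/5
Result: (-7/5)/(x + 4) + (17/5)/(x + 9)


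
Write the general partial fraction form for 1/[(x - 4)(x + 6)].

Distinct linear factors: P/(x - 4) + Q/(x + 6)


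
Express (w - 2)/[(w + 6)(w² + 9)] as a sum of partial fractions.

At w=-6: α = (1·(-6) - 2)/((-6)² + 9) = -8/45. β = -α = 8/45, γ = 1 - (-6)·α = -1/15
Result: (-8/45)/(w + 6) + ((8/45)w - 1/15)/(w² + 9)


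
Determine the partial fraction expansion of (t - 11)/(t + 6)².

(t - 11) = α(t + 6) + β. At t = -6: β = 1·(-6) - 11 = -17. Coeff of t: α = 1
Result: 1/(t + 6) - 17/(t + 6)²


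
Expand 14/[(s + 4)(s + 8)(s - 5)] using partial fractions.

Using cover-up method: α = -7/18, β = 7/26, γ = 14/117
Result: (-7/18)/(s + 4) + (7/26)/(s + 8) + (14/117)/(s - 5)


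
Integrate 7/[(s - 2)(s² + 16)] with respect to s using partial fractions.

Cover-up at s=2: A = 7/(2²+16) = 7/20. Coeff matching: B = -7/20, C = -7/10. Decomposition: (7/20)/(s - 2) - ((7/20)s + 7/10)/(s² + 16). Integrate: linear → ln, quadratic → (1/2)ln + arctan: (7/20) ln|(s - 2)| - (7/40) ln(s² + 16) - (7/40) arctan(s/4) + C


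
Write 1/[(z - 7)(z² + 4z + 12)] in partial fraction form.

Cover-up at z = 7: A = 1/(7² + 4·7 + 12) = 1/89. Then B = -A = -1/89, C = -A·(4 + 7) = -11/89
Result: (1/89)/(z - 7) - ((1/89)z + 11/89)/(z² + 4z + 12)


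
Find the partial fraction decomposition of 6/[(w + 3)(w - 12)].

6/(w + 3)(w - 12) = A/(w + 3) + B/(w - 12). A = 6/(-3 - 12) = -2/5, B = 6/(12 + 3) = 2/5
Result: (-2/5)/(w + 3) + (2/5)/(w - 12)


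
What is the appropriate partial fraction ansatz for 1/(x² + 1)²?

Repeated quadratic factor: (Px + Q)/(x² + 1) + (Rx + S)/(x² + 1)²


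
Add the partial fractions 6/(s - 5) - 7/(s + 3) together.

Common denominator (s - 5)(s + 3). Numerator: 6(s + 3) - 7(s - 5) = (6s + 18) - (7s - 35) = -s + 53
Result: (-s + 53)/[(s - 5)(s + 3)]


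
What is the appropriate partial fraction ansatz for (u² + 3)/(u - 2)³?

Repeated linear factor (power 3): A/(u - 2) + B/(u - 2)² + C/(u - 2)³


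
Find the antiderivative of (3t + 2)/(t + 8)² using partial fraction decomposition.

Decompose: A = 3, B = 3·(-8) + 2 = -22, so (3t + 2)/(t + 8)² = 3/(t + 8) - 22/(t + 8)². Integrate: ∫ A/(t + 8) dt = 3 ln|(t + 8)|; ∫ B/(t + 8)² dt = 22/(t + 8). Sum: 3 ln|(t + 8)| + 22/(t + 8) + C


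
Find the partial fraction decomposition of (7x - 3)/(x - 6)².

(7x - 3) = P(x - 6) + Q. At x = 6: Q = 7·6 - 3 = 39. Coeff of x: P = 7
Result: 7/(x - 6) + 39/(x - 6)²


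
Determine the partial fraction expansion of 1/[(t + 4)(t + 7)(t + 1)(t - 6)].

Using Heaviside cover-up: (1/90)/(t + 4) - (1/234)/(t + 7) - (1/126)/(t + 1) + (1/910)/(t - 6)


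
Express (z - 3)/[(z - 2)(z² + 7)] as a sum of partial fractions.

At z=2: P = (1·2 - 3)/(2² + 7) = -1/11. Q = -P = 1/11, R = 1 - 2·P = 13/11
Result: (-1/11)/(z - 2) + ((1/11)z + 13/11)/(z² + 7)


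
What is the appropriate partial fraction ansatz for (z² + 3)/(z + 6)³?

Repeated linear factor (power 3): P/(z + 6) + Q/(z + 6)² + R/(z + 6)³


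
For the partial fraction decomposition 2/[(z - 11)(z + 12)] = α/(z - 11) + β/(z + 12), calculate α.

Cover-up at z = 11: α = 2/(11 + 12) = 2/23


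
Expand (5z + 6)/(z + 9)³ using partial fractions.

(5z + 6) = A(z + 9)² + B(z + 9) + C. At z = -9: C = 5·(-9) + 6 = -39. Coefficients: A = 0, B = 5
Result: 5/(z + 9)² - 39/(z + 9)³


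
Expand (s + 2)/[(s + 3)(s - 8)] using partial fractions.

At s=-3: A = (1·(-3) + 2)/(-3 - 8) = 1/11. At s=8: B = (1·8 + 2)/(8 + 3) = 10/11
Result: (1/11)/(s + 3) + (10/11)/(s - 8)


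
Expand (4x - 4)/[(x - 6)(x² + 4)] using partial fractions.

At x=6: A = (4·6 - 4)/(6² + 4) = 1/2. B = -A = -1/2, C = 4 - 6·A = 1
Result: (1/2)/(x - 6) - ((1/2)x - 1)/(x² + 4)


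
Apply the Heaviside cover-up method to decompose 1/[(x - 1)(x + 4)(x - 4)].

Cover (x - 1), x=1: A = 1/[(1 + 4)(1 - 4)] = -1/15. Cover (x + 4), x=-4: B = 1/[(-4 - 1)(-4 - 4)] = 1/40. Cover (x - 4), x=4: C = 1/[(4 - 1)(4 + 4)] = 1/24.
Result: (-1/15)/(x - 1) + (1/40)/(x + 4) + (1/24)/(x - 4)


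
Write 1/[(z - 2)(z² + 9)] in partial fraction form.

Cover-up at z = 2: α = 1/(2² + 9) = 1/13. Then β = -α = -1/13, γ = -α·(0 + 2) = -2/13
Result: (1/13)/(z - 2) - ((1/13)z + 2/13)/(z² + 9)


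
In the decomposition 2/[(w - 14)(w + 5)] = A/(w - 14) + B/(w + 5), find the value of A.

Cover-up at w = 14: A = 2/(14 + 5) = 2/19


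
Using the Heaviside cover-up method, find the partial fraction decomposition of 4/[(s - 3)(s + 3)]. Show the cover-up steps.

Cover (s - 3): set s=3, get P = 4/(3 + 3) = 2/3. Cover (s + 3): set s=-3, get Q = 4/(-3 - 3) = -2/3.
Result: (2/3)/(s - 3) - (2/3)/(s + 3)


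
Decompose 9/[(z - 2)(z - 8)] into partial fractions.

9/(z - 2)(z - 8) = P/(z - 2) + Q/(z - 8). P = 9/(2 - 8) = -3/2, Q = 9/(8 - 2) = 3/2
Result: (-3/2)/(z - 2) + (3/2)/(z - 8)


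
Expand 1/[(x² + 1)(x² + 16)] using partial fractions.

Coefficient matching gives α = γ = 0, β = 1/(16-1) = 1/15, δ = -β = -1/15
Result: (1/15)/(x² + 1) - (1/15)/(x² + 16)


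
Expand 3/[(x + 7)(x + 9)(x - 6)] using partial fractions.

Using cover-up method: α = -3/26, β = 1/10, γ = 1/65
Result: (-3/26)/(x + 7) + (1/10)/(x + 9) + (1/65)/(x - 6)


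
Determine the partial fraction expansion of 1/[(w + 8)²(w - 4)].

Cover-up at w=4: γ = 1/(4 + 8)² = 1/144. Cover-up at w=-8: β = 1/(-8 - 4) = -1/12. Comparing w² coeff: α = -γ = -1/144
Result: (-1/144)/(w + 8) - (1/12)/(w + 8)² + (1/144)/(w - 4)


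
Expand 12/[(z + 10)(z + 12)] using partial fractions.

12/(z + 10)(z + 12) = α/(z + 10) + β/(z + 12). α = 12/(-10 + 12) = 6, β = 12/(-12 + 10) = -6
Result: 6/(z + 10) - 6/(z + 12)


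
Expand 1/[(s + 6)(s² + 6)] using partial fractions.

Cover-up at s = -6: P = 1/((-6)² + 6) = 1/42. Then Q = -P = -1/42, R = -P·(0 - 6) = 1/7
Result: (1/42)/(s + 6) - ((1/42)s - 1/7)/(s² + 6)


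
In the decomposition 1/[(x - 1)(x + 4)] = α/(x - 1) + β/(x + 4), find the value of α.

Cover-up at x = 1: α = 1/(1 + 4) = 1/5


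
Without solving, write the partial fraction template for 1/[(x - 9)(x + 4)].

Distinct linear factors: A/(x - 9) + B/(x + 4)


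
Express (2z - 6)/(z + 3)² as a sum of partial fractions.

(2z - 6) = P(z + 3) + Q. At z = -3: Q = 2·(-3) - 6 = -12. Coeff of z: P = 2
Result: 2/(z + 3) - 12/(z + 3)²


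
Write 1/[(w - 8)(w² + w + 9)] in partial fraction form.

Cover-up at w = 8: P = 1/(8² + 1·8 + 9) = 1/81. Then Q = -P = -1/81, R = -P·(1 + 8) = -1/9
Result: (1/81)/(w - 8) - ((1/81)w + 1/9)/(w² + w + 9)


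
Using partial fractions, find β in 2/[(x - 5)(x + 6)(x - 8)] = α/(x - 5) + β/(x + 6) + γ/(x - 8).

Cover-up at x = -6: β = 2/[(-6 - 5)(-6 - 8)] = 2/[(-11)(-14)] = 2/154 = 1/77


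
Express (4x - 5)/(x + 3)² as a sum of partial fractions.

(4x - 5) = A(x + 3) + B. At x = -3: B = 4·(-3) - 5 = -17. Coeff of x: A = 4
Result: 4/(x + 3) - 17/(x + 3)²


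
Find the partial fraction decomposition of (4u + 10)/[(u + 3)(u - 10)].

At u=-3: A = (4·(-3) + 10)/(-3 - 10) = 2/13. At u=10: B = (4·10 + 10)/(10 + 3) = 50/13
Result: (2/13)/(u + 3) + (50/13)/(u - 10)


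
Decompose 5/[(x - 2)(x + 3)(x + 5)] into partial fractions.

Using cover-up method: A = 1/7, B = -1/2, C = 5/14
Result: (1/7)/(x - 2) - (1/2)/(x + 3) + (5/14)/(x + 5)


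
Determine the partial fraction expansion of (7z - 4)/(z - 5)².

(7z - 4) = P(z - 5) + Q. At z = 5: Q = 7·5 - 4 = 31. Coeff of z: P = 7
Result: 7/(z - 5) + 31/(z - 5)²


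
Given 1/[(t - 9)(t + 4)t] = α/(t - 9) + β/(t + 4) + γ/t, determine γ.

Cover-up at t = 0: γ = 1/[(0 - 9)(0 + 4)] = 1/[(-9)(4)] = -1/36


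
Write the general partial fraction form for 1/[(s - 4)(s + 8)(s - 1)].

Three distinct linear factors: α/(s - 4) + β/(s + 8) + γ/(s - 1)


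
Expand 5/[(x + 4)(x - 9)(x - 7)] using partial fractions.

Using cover-up method: α = 5/143, β = 5/26, γ = -5/22
Result: (5/143)/(x + 4) + (5/26)/(x - 9) - (5/22)/(x - 7)


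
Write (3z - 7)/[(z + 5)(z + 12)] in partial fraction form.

At z=-5: α = (3·(-5) - 7)/(-5 + 12) = -22/7. At z=-12: β = (3·(-12) - 7)/(-12 + 5) = 43/7
Result: (-22/7)/(z + 5) + (43/7)/(z + 12)


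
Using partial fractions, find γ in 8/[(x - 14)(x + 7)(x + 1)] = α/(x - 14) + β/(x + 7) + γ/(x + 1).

Cover-up at x = -1: γ = 8/[(-1 - 14)(-1 + 7)] = 8/[(-15)(6)] = -8/90 = -4/45


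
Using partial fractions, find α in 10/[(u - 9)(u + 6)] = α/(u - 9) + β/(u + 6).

Cover-up at u = 9: α = 10/(9 + 6) = 10/15 = 2/3


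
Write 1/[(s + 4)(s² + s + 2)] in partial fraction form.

Cover-up at s = -4: P = 1/((-4)² + 1·(-4) + 2) = 1/14. Then Q = -P = -1/14, R = -P·(1 - 4) = 3/14
Result: (1/14)/(s + 4) - ((1/14)s - 3/14)/(s² + s + 2)


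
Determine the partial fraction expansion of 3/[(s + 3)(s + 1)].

3/(s + 3)(s + 1) = P/(s + 3) + Q/(s + 1). P = 3/(-3 + 1) = -3/2, Q = 3/(-1 + 3) = 3/2
Result: (-3/2)/(s + 3) + (3/2)/(s + 1)


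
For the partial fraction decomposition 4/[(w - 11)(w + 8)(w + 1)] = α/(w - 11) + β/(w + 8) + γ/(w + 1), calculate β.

Cover-up at w = -8: β = 4/[(-8 - 11)(-8 + 1)] = 4/[(-19)(-7)] = 4/133


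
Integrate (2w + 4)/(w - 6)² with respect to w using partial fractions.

Decompose: α = 2, β = 2·6 + 4 = 16, so (2w + 4)/(w - 6)² = 2/(w - 6) + 16/(w - 6)². Integrate: ∫ α/(w - 6) dw = 2 ln|(w - 6)|; ∫ β/(w - 6)² dw = -16/(w - 6). Sum: 2 ln|(w - 6)| - 16/(w - 6) + C


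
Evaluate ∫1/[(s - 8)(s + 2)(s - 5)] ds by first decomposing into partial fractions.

Cover-up: P = 1/30, Q = 1/70, R = -1/21. Decomposition: (1/30)/(s - 8) + (1/70)/(s + 2) - (1/21)/(s - 5). Integrate each term: (1/30) ln|(s - 8)| + (1/70) ln|(s + 2)| - (1/21) ln|(s - 5)| + C


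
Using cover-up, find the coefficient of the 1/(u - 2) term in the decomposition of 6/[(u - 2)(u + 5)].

Cover (u - 2), set u=2: 6/((u + 5) at u=2) = 6/(7) = 6/7


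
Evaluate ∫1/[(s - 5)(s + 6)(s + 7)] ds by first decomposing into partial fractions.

Cover-up: A = 1/132, B = -1/11, C = 1/12. Decomposition: (1/132)/(s - 5) - (1/11)/(s + 6) + (1/12)/(s + 7). Integrate each term: (1/132) ln|(s - 5)| - (1/11) ln|(s + 6)| + (1/12) ln|(s + 7)| + C


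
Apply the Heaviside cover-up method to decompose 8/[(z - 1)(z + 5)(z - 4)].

Cover (z - 1), z=1: P = 8/[(1 + 5)(1 - 4)] = -4/9. Cover (z + 5), z=-5: Q = 8/[(-5 - 1)(-5 - 4)] = 4/27. Cover (z - 4), z=4: R = 8/[(4 - 1)(4 + 5)] = 8/27.
Result: (-4/9)/(z - 1) + (4/27)/(z + 5) + (8/27)/(z - 4)


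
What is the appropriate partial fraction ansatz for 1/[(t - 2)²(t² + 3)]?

Repeated linear + quadratic: α/(t - 2) + β/(t - 2)² + (γt + δ)/(t² + 3)


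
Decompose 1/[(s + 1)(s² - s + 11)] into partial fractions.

Cover-up at s = -1: α = 1/((-1)² - 1·(-1) + 11) = 1/13. Then β = -α = -1/13, γ = -α·(-1 - 1) = 2/13
Result: (1/13)/(s + 1) - ((1/13)s - 2/13)/(s² - s + 11)


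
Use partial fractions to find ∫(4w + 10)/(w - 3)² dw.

Decompose: P = 4, Q = 4·3 + 10 = 22, so (4w + 10)/(w - 3)² = 4/(w - 3) + 22/(w - 3)². Integrate: ∫ P/(w - 3) dw = 4 ln|(w - 3)|; ∫ Q/(w - 3)² dw = -22/(w - 3). Sum: 4 ln|(w - 3)| - 22/(w - 3) + C


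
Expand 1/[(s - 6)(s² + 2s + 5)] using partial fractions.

Cover-up at s = 6: A = 1/(6² + 2·6 + 5) = 1/53. Then B = -A = -1/53, C = -A·(2 + 6) = -8/53
Result: (1/53)/(s - 6) - ((1/53)s + 8/53)/(s² + 2s + 5)


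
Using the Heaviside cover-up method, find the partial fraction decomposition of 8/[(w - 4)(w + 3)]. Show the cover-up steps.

Cover (w - 4): set w=4, get α = 8/(4 + 3) = 8/7. Cover (w + 3): set w=-3, get β = 8/(-3 - 4) = -8/7.
Result: (8/7)/(w - 4) - (8/7)/(w + 3)


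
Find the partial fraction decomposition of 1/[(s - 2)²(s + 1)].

Cover-up at s=-1: γ = 1/(-1 - 2)² = 1/9. Cover-up at s=2: β = 1/(2 + 1) = 1/3. Comparing s² coeff: α = -γ = -1/9
Result: (-1/9)/(s - 2) + (1/3)/(s - 2)² + (1/9)/(s + 1)


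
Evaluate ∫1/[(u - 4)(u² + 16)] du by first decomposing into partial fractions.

Cover-up at u=4: P = 1/(4²+16) = 1/32. Coeff matching: Q = -1/32, R = -1/8. Decomposition: (1/32)/(u - 4) - ((1/32)u + 1/8)/(u² + 16). Integrate: linear → ln, quadratic → (1/2)ln + arctan: (1/32) ln|(u - 4)| - (1/64) ln(u² + 16) - (1/32) arctan(u/4) + C


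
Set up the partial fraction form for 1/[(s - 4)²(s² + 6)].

Repeated linear + quadratic: α/(s - 4) + β/(s - 4)² + (γs + δ)/(s² + 6)


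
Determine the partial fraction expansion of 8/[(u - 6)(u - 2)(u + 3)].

Using cover-up method: α = 2/9, β = -2/5, γ = 8/45
Result: (2/9)/(u - 6) - (2/5)/(u - 2) + (8/45)/(u + 3)


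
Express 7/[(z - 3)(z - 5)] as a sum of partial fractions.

7/(z - 3)(z - 5) = P/(z - 3) + Q/(z - 5). P = 7/(3 - 5) = -7/2, Q = 7/(5 - 3) = 7/2
Result: (-7/2)/(z - 3) + (7/2)/(z - 5)


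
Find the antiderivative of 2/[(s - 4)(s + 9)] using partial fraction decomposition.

Decompose: 2/[(s - 4)(s + 9)] = (2/13)/(s - 4) - (2/13)/(s + 9). Integrate each term: (2/13) ln|(s - 4)| - (2/13) ln|(s + 9)| + C


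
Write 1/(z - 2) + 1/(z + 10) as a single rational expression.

Common denominator (z - 2)(z + 10). Numerator: 1(z + 10) + 1(z - 2) = (z + 10) + (z - 2) = 2z + 8
Result: (2z + 8)/[(z - 2)(z + 10)]


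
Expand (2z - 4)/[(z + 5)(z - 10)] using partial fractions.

At z=-5: P = (2·(-5) - 4)/(-5 - 10) = 14/15. At z=10: Q = (2·10 - 4)/(10 + 5) = 16/15
Result: (14/15)/(z + 5) + (16/15)/(z - 10)


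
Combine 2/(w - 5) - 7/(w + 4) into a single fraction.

Common denominator (w - 5)(w + 4). Numerator: 2(w + 4) - 7(w - 5) = (2w + 8) - (7w - 35) = -5w + 43
Result: (-5w + 43)/[(w - 5)(w + 4)]


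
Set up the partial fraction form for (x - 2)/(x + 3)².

Repeated linear factor: α/(x + 3) + β/(x + 3)²


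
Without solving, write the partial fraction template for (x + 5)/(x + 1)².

Repeated linear factor: α/(x + 1) + β/(x + 1)²


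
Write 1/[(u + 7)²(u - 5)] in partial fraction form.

Cover-up at u=5: C = 1/(5 + 7)² = 1/144. Cover-up at u=-7: B = 1/(-7 - 5) = -1/12. Comparing u² coeff: A = -C = -1/144
Result: (-1/144)/(u + 7) - (1/12)/(u + 7)² + (1/144)/(u - 5)


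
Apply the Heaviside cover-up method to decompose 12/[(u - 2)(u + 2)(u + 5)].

Cover (u - 2), u=2: A = 12/[(2 + 2)(2 + 5)] = 3/7. Cover (u + 2), u=-2: B = 12/[(-2 - 2)(-2 + 5)] = -1. Cover (u + 5), u=-5: C = 12/[(-5 - 2)(-5 + 2)] = 4/7.
Result: (3/7)/(u - 2) - 1/(u + 2) + (4/7)/(u + 5)


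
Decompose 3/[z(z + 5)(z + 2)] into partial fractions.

Using cover-up method: A = 3/10, B = 1/5, C = -1/2
Result: (3/10)/z + (1/5)/(z + 5) - (1/2)/(z + 2)


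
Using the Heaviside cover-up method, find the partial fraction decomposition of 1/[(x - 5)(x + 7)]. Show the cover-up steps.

Cover (x - 5): set x=5, get α = 1/(5 + 7) = 1/12. Cover (x + 7): set x=-7, get β = 1/(-7 - 5) = -1/12.
Result: (1/12)/(x - 5) - (1/12)/(x + 7)


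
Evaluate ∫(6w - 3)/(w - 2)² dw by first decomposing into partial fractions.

Decompose: P = 6, Q = 6·2 - 3 = 9, so (6w - 3)/(w - 2)² = 6/(w - 2) + 9/(w - 2)². Integrate: ∫ P/(w - 2) dw = 6 ln|(w - 2)|; ∫ Q/(w - 2)² dw = -9/(w - 2). Sum: 6 ln|(w - 2)| - 9/(w - 2) + C


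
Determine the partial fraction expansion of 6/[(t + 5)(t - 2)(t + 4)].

Using cover-up method: A = 6/7, B = 1/7, C = -1
Result: (6/7)/(t + 5) + (1/7)/(t - 2) - 1/(t + 4)


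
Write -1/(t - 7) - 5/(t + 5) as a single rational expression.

Common denominator (t - 7)(t + 5). Numerator: -1(t + 5) - 5(t - 7) = (-t - 5) - (5t - 35) = -6t + 30
Result: (-6t + 30)/[(t - 7)(t + 5)]


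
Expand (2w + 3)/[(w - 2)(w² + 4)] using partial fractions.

At w=2: α = (2·2 + 3)/(2² + 4) = 7/8. β = -α = -7/8, γ = 2 - 2·α = 1/4
Result: (7/8)/(w - 2) - ((7/8)w - 1/4)/(w² + 4)


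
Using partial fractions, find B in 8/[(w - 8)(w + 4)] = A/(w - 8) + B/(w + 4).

Cover-up at w = -4: B = 8/(-4 - 8) = -8/12 = -2/3


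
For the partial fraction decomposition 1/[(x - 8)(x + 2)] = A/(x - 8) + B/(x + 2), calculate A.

Cover-up at x = 8: A = 1/(8 + 2) = 1/10


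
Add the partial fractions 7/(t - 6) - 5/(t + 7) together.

Common denominator (t - 6)(t + 7). Numerator: 7(t + 7) - 5(t - 6) = (7t + 49) - (5t - 30) = 2t + 79
Result: (2t + 79)/[(t - 6)(t + 7)]


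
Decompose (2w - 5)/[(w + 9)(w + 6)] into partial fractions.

At w=-9: A = (2·(-9) - 5)/(-9 + 6) = 23/3. At w=-6: B = (2·(-6) - 5)/(-6 + 9) = -17/3
Result: (23/3)/(w + 9) - (17/3)/(w + 6)


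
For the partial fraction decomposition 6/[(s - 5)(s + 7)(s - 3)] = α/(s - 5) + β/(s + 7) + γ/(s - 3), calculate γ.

Cover-up at s = 3: γ = 6/[(3 - 5)(3 + 7)] = 6/[(-2)(10)] = -6/20 = -3/10


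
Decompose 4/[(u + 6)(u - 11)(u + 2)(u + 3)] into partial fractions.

Using Heaviside cover-up: (-1/51)/(u + 6) + (2/1547)/(u - 11) - (1/13)/(u + 2) + (2/21)/(u + 3)


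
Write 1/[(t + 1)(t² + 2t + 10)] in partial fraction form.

Cover-up at t = -1: P = 1/((-1)² + 2·(-1) + 10) = 1/9. Then Q = -P = -1/9, R = -P·(2 - 1) = -1/9
Result: (1/9)/(t + 1) - ((1/9)t + 1/9)/(t² + 2t + 10)


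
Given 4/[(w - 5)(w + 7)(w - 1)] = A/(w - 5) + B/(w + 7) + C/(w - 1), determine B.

Cover-up at w = -7: B = 4/[(-7 - 5)(-7 - 1)] = 4/[(-12)(-8)] = 4/96 = 1/24


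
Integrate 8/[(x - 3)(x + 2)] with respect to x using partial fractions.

Decompose: 8/[(x - 3)(x + 2)] = (8/5)/(x - 3) - (8/5)/(x + 2). Integrate each term: (8/5) ln|(x - 3)| - (8/5) ln|(x + 2)| + C


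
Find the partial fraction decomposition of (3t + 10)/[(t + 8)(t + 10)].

At t=-8: A = (3·(-8) + 10)/(-8 + 10) = -7. At t=-10: B = (3·(-10) + 10)/(-10 + 8) = 10
Result: -7/(t + 8) + 10/(t + 10)


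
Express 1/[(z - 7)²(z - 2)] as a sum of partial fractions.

Cover-up at z=2: R = 1/(2 - 7)² = 1/25. Cover-up at z=7: Q = 1/(7 - 2) = 1/5. Comparing z² coeff: P = -R = -1/25
Result: (-1/25)/(z - 7) + (1/5)/(z - 7)² + (1/25)/(z - 2)


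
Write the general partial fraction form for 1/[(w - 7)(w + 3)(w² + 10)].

Two linear + quadratic: A/(w - 7) + B/(w + 3) + (Cw + D)/(w² + 10)


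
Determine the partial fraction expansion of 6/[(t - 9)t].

6/(t - 9)t = A/(t - 9) + B/t. A = 6/(9 - 0) = 2/3, B = 6/(0 - 9) = -2/3
Result: (2/3)/(t - 9) - (2/3)/t


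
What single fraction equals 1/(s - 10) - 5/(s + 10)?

Common denominator (s - 10)(s + 10). Numerator: 1(s + 10) - 5(s - 10) = (s + 10) - (5s - 50) = -4s + 60
Result: (-4s + 60)/[(s - 10)(s + 10)]


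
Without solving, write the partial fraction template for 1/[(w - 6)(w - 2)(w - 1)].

Three distinct linear factors: P/(w - 6) + Q/(w - 2) + R/(w - 1)


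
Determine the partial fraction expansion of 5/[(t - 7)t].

5/(t - 7)t = α/(t - 7) + β/t. α = 5/(7 - 0) = 5/7, β = 5/(0 - 7) = -5/7
Result: (5/7)/(t - 7) - (5/7)/t


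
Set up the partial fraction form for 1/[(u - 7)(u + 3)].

Distinct linear factors: P/(u - 7) + Q/(u + 3)


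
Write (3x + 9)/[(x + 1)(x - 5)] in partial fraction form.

At x=-1: α = (3·(-1) + 9)/(-1 - 5) = -1. At x=5: β = (3·5 + 9)/(5 + 1) = 4
Result: -1/(x + 1) + 4/(x - 5)


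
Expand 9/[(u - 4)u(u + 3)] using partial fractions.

Using cover-up method: α = 9/28, β = -3/4, γ = 3/7
Result: (9/28)/(u - 4) - (3/4)/u + (3/7)/(u + 3)


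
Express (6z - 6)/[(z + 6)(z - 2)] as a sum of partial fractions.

At z=-6: A = (6·(-6) - 6)/(-6 - 2) = 21/4. At z=2: B = (6·2 - 6)/(2 + 6) = 3/4
Result: (21/4)/(z + 6) + (3/4)/(z - 2)


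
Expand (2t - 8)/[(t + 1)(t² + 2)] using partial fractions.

At t=-1: P = (2·(-1) - 8)/((-1)² + 2) = -10/3. Q = -P = 10/3, R = 2 - (-1)·P = -4/3
Result: (-10/3)/(t + 1) + ((10/3)t - 4/3)/(t² + 2)


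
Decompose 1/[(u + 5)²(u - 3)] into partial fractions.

Cover-up at u=3: R = 1/(3 + 5)² = 1/64. Cover-up at u=-5: Q = 1/(-5 - 3) = -1/8. Comparing u² coeff: P = -R = -1/64
Result: (-1/64)/(u + 5) - (1/8)/(u + 5)² + (1/64)/(u - 3)


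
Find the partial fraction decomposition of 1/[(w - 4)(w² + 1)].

Cover-up at w = 4: A = 1/(4² + 1) = 1/17. Then B = -A = -1/17, C = -A·(0 + 4) = -4/17
Result: (1/17)/(w - 4) - ((1/17)w + 4/17)/(w² + 1)


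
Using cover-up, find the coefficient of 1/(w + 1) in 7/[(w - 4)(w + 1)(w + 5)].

Cover (w + 1), set w=-1: 7/[(-1 - 4)(-1 + 5)] = -7/20


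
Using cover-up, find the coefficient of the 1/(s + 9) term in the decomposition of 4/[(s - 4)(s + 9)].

Cover (s + 9), set s=-9: 4/((s - 4) at s=-9) = 4/(-13) = -4/13


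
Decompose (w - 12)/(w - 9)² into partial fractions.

(w - 12) = P(w - 9) + Q. At w = 9: Q = 1·9 - 12 = -3. Coeff of w: P = 1
Result: 1/(w - 9) - 3/(w - 9)²


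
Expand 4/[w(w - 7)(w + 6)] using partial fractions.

Using cover-up method: A = -2/21, B = 4/91, C = 2/39
Result: (-2/21)/w + (4/91)/(w - 7) + (2/39)/(w + 6)


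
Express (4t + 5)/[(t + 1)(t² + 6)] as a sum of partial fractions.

At t=-1: A = (4·(-1) + 5)/((-1)² + 6) = 1/7. B = -A = -1/7, C = 4 - (-1)·A = 29/7
Result: (1/7)/(t + 1) - ((1/7)t - 29/7)/(t² + 6)


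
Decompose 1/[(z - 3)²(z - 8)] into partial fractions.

Cover-up at z=8: γ = 1/(8 - 3)² = 1/25. Cover-up at z=3: β = 1/(3 - 8) = -1/5. Comparing z² coeff: α = -γ = -1/25
Result: (-1/25)/(z - 3) - (1/5)/(z - 3)² + (1/25)/(z - 8)


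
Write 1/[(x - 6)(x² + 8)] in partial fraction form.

Cover-up at x = 6: P = 1/(6² + 8) = 1/44. Then Q = -P = -1/44, R = -P·(0 + 6) = -3/22
Result: (1/44)/(x - 6) - ((1/44)x + 3/22)/(x² + 8)


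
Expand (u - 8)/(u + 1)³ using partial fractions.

(u - 8) = α(u + 1)² + β(u + 1) + γ. At u = -1: γ = 1·(-1) - 8 = -9. Coefficients: α = 0, β = 1
Result: 1/(u + 1)² - 9/(u + 1)³


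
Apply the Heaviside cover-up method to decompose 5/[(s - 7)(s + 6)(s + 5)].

Cover (s - 7), s=7: P = 5/[(7 + 6)(7 + 5)] = 5/156. Cover (s + 6), s=-6: Q = 5/[(-6 - 7)(-6 + 5)] = 5/13. Cover (s + 5), s=-5: R = 5/[(-5 - 7)(-5 + 6)] = -5/12.
Result: (5/156)/(s - 7) + (5/13)/(s + 6) - (5/12)/(s + 5)


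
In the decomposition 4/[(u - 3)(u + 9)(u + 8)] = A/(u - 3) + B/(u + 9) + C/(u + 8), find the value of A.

Cover-up at u = 3: A = 4/[(3 + 9)(3 + 8)] = 4/[(12)(11)] = 4/132 = 1/33


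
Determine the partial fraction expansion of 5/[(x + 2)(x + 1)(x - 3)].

Using cover-up method: P = 1, Q = -5/4, R = 1/4
Result: 1/(x + 2) - (5/4)/(x + 1) + (1/4)/(x - 3)


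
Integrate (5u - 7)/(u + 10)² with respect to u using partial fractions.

Decompose: α = 5, β = 5·(-10) - 7 = -57, so (5u - 7)/(u + 10)² = 5/(u + 10) - 57/(u + 10)². Integrate: ∫ α/(u + 10) du = 5 ln|(u + 10)|; ∫ β/(u + 10)² du = 57/(u + 10). Sum: 5 ln|(u + 10)| + 57/(u + 10) + C


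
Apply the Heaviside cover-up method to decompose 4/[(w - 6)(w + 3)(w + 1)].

Cover (w - 6), w=6: α = 4/[(6 + 3)(6 + 1)] = 4/63. Cover (w + 3), w=-3: β = 4/[(-3 - 6)(-3 + 1)] = 2/9. Cover (w + 1), w=-1: γ = 4/[(-1 - 6)(-1 + 3)] = -2/7.
Result: (4/63)/(w - 6) + (2/9)/(w + 3) - (2/7)/(w + 1)


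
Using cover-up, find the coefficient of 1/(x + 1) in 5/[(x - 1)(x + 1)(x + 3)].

Cover (x + 1), set x=-1: 5/[(-1 - 1)(-1 + 3)] = -5/4


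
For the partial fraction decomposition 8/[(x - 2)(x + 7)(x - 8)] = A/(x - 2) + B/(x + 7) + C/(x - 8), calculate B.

Cover-up at x = -7: B = 8/[(-7 - 2)(-7 - 8)] = 8/[(-9)(-15)] = 8/135


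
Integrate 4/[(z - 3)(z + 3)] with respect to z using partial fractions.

Decompose: 4/[(z - 3)(z + 3)] = (2/3)/(z - 3) - (2/3)/(z + 3). Integrate each term: (2/3) ln|(z - 3)| - (2/3) ln|(z + 3)| + C


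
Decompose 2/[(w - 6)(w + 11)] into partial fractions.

2/(w - 6)(w + 11) = α/(w - 6) + β/(w + 11). α = 2/(6 + 11) = 2/17, β = 2/(-11 - 6) = -2/17
Result: (2/17)/(w - 6) - (2/17)/(w + 11)


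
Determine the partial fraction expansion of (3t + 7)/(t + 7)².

(3t + 7) = P(t + 7) + Q. At t = -7: Q = 3·(-7) + 7 = -14. Coeff of t: P = 3
Result: 3/(t + 7) - 14/(t + 7)²


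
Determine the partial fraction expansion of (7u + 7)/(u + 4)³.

(7u + 7) = P(u + 4)² + Q(u + 4) + R. At u = -4: R = 7·(-4) + 7 = -21. Coefficients: P = 0, Q = 7
Result: 7/(u + 4)² - 21/(u + 4)³


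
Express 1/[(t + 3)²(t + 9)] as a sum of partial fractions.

Cover-up at t=-9: C = 1/(-9 + 3)² = 1/36. Cover-up at t=-3: B = 1/(-3 + 9) = 1/6. Comparing t² coeff: A = -C = -1/36
Result: (-1/36)/(t + 3) + (1/6)/(t + 3)² + (1/36)/(t + 9)


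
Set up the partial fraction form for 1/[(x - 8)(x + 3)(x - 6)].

Three distinct linear factors: A/(x - 8) + B/(x + 3) + C/(x - 6)


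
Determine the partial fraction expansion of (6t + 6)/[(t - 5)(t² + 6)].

At t=5: α = (6·5 + 6)/(5² + 6) = 36/31. β = -α = -36/31, γ = 6 - 5·α = 6/31
Result: (36/31)/(t - 5) - ((36/31)t - 6/31)/(t² + 6)


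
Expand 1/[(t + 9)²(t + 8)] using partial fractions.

Cover-up at t=-8: C = 1/(-8 + 9)² = 1. Cover-up at t=-9: B = 1/(-9 + 8) = -1. Comparing t² coeff: A = -C = -1
Result: -1/(t + 9) - 1/(t + 9)² + 1/(t + 8)


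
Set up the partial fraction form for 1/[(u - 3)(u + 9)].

Distinct linear factors: P/(u - 3) + Q/(u + 9)


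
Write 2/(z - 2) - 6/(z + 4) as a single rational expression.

Common denominator (z - 2)(z + 4). Numerator: 2(z + 4) - 6(z - 2) = (2z + 8) - (6z - 12) = -4z + 20
Result: (-4z + 20)/[(z - 2)(z + 4)]


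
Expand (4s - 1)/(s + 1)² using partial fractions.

(4s - 1) = P(s + 1) + Q. At s = -1: Q = 4·(-1) - 1 = -5. Coeff of s: P = 4
Result: 4/(s + 1) - 5/(s + 1)²


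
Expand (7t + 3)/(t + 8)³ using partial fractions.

(7t + 3) = α(t + 8)² + β(t + 8) + γ. At t = -8: γ = 7·(-8) + 3 = -53. Coefficients: α = 0, β = 7
Result: 7/(t + 8)² - 53/(t + 8)³


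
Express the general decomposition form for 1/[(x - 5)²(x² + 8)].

Repeated linear + quadratic: A/(x - 5) + B/(x - 5)² + (Cx + D)/(x² + 8)


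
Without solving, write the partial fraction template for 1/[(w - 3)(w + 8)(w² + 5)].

Two linear + quadratic: P/(w - 3) + Q/(w + 8) + (Rw + S)/(w² + 5)


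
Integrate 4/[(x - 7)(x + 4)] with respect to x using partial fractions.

Decompose: 4/[(x - 7)(x + 4)] = (4/11)/(x - 7) - (4/11)/(x + 4). Integrate each term: (4/11) ln|(x - 7)| - (4/11) ln|(x + 4)| + C


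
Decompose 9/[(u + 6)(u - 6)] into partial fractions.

9/(u + 6)(u - 6) = α/(u + 6) + β/(u - 6). α = 9/(-6 - 6) = -3/4, β = 9/(6 + 6) = 3/4
Result: (-3/4)/(u + 6) + (3/4)/(u - 6)


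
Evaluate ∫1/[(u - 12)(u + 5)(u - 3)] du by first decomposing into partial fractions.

Cover-up: P = 1/153, Q = 1/136, R = -1/72. Decomposition: (1/153)/(u - 12) + (1/136)/(u + 5) - (1/72)/(u - 3). Integrate each term: (1/153) ln|(u - 12)| + (1/136) ln|(u + 5)| - (1/72) ln|(u - 3)| + C


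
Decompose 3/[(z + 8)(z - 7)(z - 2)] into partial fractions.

Using cover-up method: A = 1/50, B = 1/25, C = -3/50
Result: (1/50)/(z + 8) + (1/25)/(z - 7) - (3/50)/(z - 2)


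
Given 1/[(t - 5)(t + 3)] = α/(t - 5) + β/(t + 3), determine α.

Cover-up at t = 5: α = 1/(5 + 3) = 1/8


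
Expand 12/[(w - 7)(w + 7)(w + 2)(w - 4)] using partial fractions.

Using Heaviside cover-up: (2/63)/(w - 7) - (6/385)/(w + 7) + (2/45)/(w + 2) - (2/33)/(w - 4)


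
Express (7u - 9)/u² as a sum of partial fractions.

(7u - 9) = αu + β. At u = 0: β = 7·0 - 9 = -9. Coeff of u: α = 7
Result: 7/u - 9/u²


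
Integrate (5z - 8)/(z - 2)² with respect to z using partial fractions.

Decompose: α = 5, β = 5·2 - 8 = 2, so (5z - 8)/(z - 2)² = 5/(z - 2) + 2/(z - 2)². Integrate: ∫ α/(z - 2) dz = 5 ln|(z - 2)|; ∫ β/(z - 2)² dz = -2/(z - 2). Sum: 5 ln|(z - 2)| - 2/(z - 2) + C


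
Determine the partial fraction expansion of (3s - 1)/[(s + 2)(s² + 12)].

At s=-2: P = (3·(-2) - 1)/((-2)² + 12) = -7/16. Q = -P = 7/16, R = 3 - (-2)·P = 17/8
Result: (-7/16)/(s + 2) + ((7/16)s + 17/8)/(s² + 12)


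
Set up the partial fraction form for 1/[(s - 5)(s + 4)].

Distinct linear factors: α/(s - 5) + β/(s + 4)


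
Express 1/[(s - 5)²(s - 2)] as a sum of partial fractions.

Cover-up at s=2: C = 1/(2 - 5)² = 1/9. Cover-up at s=5: B = 1/(5 - 2) = 1/3. Comparing s² coeff: A = -C = -1/9
Result: (-1/9)/(s - 5) + (1/3)/(s - 5)² + (1/9)/(s - 2)


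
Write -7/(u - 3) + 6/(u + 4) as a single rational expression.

Common denominator (u - 3)(u + 4). Numerator: -7(u + 4) + 6(u - 3) = (-7u - 28) + (6u - 18) = -u - 46
Result: (-u - 46)/[(u - 3)(u + 4)]


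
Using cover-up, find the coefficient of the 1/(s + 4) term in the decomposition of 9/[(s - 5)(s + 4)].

Cover (s + 4), set s=-4: 9/((s - 5) at s=-4) = 9/(-9) = -1


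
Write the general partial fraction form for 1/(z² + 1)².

Repeated quadratic factor: (Pz + Q)/(z² + 1) + (Rz + S)/(z² + 1)²


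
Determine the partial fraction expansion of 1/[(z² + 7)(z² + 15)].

Coefficient matching gives P = R = 0, Q = 1/(15-7) = 1/8, S = -Q = -1/8
Result: (1/8)/(z² + 7) - (1/8)/(z² + 15)


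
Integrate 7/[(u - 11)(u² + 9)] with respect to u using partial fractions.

Cover-up at u=11: A = 7/(11²+9) = 7/130. Coeff matching: B = -7/130, C = -77/130. Decomposition: (7/130)/(u - 11) - ((7/130)u + 77/130)/(u² + 9). Integrate: linear → ln, quadratic → (1/2)ln + arctan: (7/130) ln|(u - 11)| - (7/260) ln(u² + 9) - (77/390) arctan(u/3) + C


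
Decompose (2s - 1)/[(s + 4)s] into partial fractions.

At s=-4: α = (2·(-4) - 1)/(-4 - 0) = 9/4. At s=0: β = (2·0 - 1)/(0 + 4) = -1/4
Result: (9/4)/(s + 4) - (1/4)/s


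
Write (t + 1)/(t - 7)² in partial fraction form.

(t + 1) = α(t - 7) + β. At t = 7: β = 1·7 + 1 = 8. Coeff of t: α = 1
Result: 1/(t - 7) + 8/(t - 7)²


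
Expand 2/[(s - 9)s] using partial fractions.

2/(s - 9)s = A/(s - 9) + B/s. A = 2/(9 - 0) = 2/9, B = 2/(0 - 9) = -2/9
Result: (2/9)/(s - 9) - (2/9)/s


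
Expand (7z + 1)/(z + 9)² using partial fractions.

(7z + 1) = P(z + 9) + Q. At z = -9: Q = 7·(-9) + 1 = -62. Coeff of z: P = 7
Result: 7/(z + 9) - 62/(z + 9)²


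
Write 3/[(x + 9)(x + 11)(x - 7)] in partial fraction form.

Using cover-up method: P = -3/32, Q = 1/12, R = 1/96
Result: (-3/32)/(x + 9) + (1/12)/(x + 11) + (1/96)/(x - 7)


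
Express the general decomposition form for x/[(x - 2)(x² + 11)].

Linear + irreducible quadratic: A/(x - 2) + (Bx + C)/(x² + 11)


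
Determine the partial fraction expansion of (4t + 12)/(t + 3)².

(4t + 12) = α(t + 3) + β. At t = -3: β = 4·(-3) + 12 = 0. Coeff of t: α = 4
Result: 4/(t + 3)
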